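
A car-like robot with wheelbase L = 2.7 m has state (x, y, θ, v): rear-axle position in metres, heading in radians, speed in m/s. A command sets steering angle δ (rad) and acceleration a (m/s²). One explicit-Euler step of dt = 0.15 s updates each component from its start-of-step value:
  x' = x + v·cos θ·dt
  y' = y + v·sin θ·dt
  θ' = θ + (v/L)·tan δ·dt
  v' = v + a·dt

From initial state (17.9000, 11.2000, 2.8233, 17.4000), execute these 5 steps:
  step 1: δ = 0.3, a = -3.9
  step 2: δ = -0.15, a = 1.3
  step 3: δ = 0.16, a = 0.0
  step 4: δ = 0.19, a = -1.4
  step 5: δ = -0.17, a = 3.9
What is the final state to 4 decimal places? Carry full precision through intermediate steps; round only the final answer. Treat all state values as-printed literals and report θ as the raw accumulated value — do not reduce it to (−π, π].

(5.3471, 12.0576, 3.1552, 17.3850)

after step 1 (δ=0.3, a=-3.9): (15.421097, 12.016788, 3.122325, 16.815000)
after step 2 (δ=-0.15, a=1.3): (12.899316, 12.065382, 2.981140, 17.010000)
after step 3 (δ=0.16, a=0.0): (10.380590, 12.473024, 3.133643, 17.010000)
after step 4 (δ=0.19, a=-1.4): (7.829170, 12.493307, 3.315385, 16.800000)
after step 5 (δ=-0.17, a=3.9): (5.347131, 12.057551, 3.155172, 17.385000)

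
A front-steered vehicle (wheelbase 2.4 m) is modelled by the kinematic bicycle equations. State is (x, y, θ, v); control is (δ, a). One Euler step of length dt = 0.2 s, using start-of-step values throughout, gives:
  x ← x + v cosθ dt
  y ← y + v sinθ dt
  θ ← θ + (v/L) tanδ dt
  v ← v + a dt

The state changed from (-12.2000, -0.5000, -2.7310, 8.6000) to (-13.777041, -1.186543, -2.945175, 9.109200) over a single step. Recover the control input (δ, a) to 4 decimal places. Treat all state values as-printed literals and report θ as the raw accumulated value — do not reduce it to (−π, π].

δ = -0.2904, a = 2.5460

a = (v'−v)/dt = (0.509200)/0.2 = 2.5460
Δθ = θ'−θ = -0.214175;  (v·dt/L) = 8.6000·0.2/2.4 = 0.716667
tan δ = Δθ·L/(v·dt) = -0.298849  →  δ = -0.2904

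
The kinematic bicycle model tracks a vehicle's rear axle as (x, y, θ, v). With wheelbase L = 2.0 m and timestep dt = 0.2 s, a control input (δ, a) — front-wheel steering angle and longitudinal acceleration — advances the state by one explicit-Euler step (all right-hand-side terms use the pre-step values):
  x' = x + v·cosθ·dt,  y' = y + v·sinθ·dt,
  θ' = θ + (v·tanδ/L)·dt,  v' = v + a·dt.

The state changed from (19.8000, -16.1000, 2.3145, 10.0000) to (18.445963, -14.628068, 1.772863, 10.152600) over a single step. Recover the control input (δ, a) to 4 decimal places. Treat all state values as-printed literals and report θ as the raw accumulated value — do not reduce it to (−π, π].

a = (v'−v)/dt = (0.152600)/0.2 = 0.7630
Δθ = θ'−θ = -0.541637;  (v·dt/L) = 10.0000·0.2/2.0 = 1.000000
tan δ = Δθ·L/(v·dt) = -0.541637  →  δ = -0.4964

δ = -0.4964, a = 0.7630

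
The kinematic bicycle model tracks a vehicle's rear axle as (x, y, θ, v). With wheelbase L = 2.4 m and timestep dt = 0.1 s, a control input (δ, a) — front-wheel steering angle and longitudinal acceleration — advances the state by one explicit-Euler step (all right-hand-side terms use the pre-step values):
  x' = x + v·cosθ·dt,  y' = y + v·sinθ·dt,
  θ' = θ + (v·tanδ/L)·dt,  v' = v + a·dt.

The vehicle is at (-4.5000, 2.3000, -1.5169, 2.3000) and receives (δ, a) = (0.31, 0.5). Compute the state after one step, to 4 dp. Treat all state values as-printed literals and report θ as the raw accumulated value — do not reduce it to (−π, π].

(-4.4876, 2.0703, -1.4862, 2.3500)

x' = -4.5000 + 2.3000·cos(-1.5169)·0.1 = -4.4876
y' = 2.3000 + 2.3000·sin(-1.5169)·0.1 = 2.0703
θ' = -1.5169 + (2.3000/2.4)·tan(0.31)·0.1 = -1.4862
v' = 2.3000 + 0.5000·0.1 = 2.3500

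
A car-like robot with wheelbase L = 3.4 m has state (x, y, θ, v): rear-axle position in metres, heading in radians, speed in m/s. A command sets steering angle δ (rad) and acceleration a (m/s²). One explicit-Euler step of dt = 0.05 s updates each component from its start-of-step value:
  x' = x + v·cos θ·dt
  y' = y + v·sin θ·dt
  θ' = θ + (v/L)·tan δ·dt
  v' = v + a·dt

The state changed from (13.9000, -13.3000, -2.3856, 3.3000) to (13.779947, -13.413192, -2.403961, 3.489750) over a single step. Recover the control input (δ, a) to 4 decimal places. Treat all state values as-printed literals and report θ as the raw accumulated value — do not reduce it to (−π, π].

δ = -0.3617, a = 3.7950

a = (v'−v)/dt = (0.189750)/0.05 = 3.7950
Δθ = θ'−θ = -0.018361;  (v·dt/L) = 3.3000·0.05/3.4 = 0.048529
tan δ = Δθ·L/(v·dt) = -0.378348  →  δ = -0.3617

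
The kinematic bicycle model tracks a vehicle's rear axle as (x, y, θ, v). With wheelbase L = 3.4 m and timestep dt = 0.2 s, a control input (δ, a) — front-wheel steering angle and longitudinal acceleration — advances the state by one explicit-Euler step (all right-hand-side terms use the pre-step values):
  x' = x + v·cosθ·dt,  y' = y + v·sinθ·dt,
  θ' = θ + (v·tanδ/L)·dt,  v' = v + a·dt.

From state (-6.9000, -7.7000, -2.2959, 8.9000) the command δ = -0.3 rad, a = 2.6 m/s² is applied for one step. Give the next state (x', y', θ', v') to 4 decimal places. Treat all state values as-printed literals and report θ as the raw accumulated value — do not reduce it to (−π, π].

(-8.0805, -9.0322, -2.4578, 9.4200)

x' = -6.9000 + 8.9000·cos(-2.2959)·0.2 = -8.0805
y' = -7.7000 + 8.9000·sin(-2.2959)·0.2 = -9.0322
θ' = -2.2959 + (8.9000/3.4)·tan(-0.3)·0.2 = -2.4578
v' = 8.9000 + 2.6000·0.2 = 9.4200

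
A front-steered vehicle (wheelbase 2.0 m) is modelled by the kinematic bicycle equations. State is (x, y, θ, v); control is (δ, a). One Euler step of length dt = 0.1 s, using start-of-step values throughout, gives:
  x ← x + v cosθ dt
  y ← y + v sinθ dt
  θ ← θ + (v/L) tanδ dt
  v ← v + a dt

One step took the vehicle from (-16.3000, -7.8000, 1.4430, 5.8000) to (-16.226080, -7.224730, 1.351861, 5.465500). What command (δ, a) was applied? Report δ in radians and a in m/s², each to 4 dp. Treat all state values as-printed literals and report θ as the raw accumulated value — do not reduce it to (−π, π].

δ = -0.3045, a = -3.3450

a = (v'−v)/dt = (-0.334500)/0.1 = -3.3450
Δθ = θ'−θ = -0.091139;  (v·dt/L) = 5.8000·0.1/2.0 = 0.290000
tan δ = Δθ·L/(v·dt) = -0.314272  →  δ = -0.3045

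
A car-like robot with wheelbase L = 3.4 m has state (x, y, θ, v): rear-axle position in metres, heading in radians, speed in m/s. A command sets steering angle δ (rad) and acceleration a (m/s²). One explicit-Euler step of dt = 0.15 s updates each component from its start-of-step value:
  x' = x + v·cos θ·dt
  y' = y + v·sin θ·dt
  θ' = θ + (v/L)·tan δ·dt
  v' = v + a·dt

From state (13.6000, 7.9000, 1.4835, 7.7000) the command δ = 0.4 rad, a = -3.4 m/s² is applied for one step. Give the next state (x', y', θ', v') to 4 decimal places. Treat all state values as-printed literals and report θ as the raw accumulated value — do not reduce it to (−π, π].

(13.7007, 9.0506, 1.6271, 7.1900)

x' = 13.6000 + 7.7000·cos(1.4835)·0.15 = 13.7007
y' = 7.9000 + 7.7000·sin(1.4835)·0.15 = 9.0506
θ' = 1.4835 + (7.7000/3.4)·tan(0.4)·0.15 = 1.6271
v' = 7.7000 − 3.4000·0.15 = 7.1900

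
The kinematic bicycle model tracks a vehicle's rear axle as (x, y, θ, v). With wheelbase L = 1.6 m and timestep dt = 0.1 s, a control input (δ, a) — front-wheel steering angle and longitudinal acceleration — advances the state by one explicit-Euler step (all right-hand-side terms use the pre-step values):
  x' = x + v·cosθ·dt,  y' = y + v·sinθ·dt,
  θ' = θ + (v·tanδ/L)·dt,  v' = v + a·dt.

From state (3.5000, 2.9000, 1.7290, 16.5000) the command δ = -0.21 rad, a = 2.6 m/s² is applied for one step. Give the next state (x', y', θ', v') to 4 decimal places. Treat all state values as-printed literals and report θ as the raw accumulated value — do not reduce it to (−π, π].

x' = 3.5000 + 16.5000·cos(1.7290)·0.1 = 3.2401
y' = 2.9000 + 16.5000·sin(1.7290)·0.1 = 4.5294
θ' = 1.7290 + (16.5000/1.6)·tan(-0.21)·0.1 = 1.5092
v' = 16.5000 + 2.6000·0.1 = 16.7600

(3.2401, 4.5294, 1.5092, 16.7600)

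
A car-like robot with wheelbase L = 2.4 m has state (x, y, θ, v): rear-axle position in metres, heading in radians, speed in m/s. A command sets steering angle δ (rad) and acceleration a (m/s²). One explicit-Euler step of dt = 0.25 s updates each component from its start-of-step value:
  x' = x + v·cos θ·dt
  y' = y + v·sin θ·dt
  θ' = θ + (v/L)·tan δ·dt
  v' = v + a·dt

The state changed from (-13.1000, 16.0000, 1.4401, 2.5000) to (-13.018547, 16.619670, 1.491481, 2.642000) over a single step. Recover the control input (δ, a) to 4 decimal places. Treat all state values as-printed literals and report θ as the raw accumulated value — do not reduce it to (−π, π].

a = (v'−v)/dt = (0.142000)/0.25 = 0.5680
Δθ = θ'−θ = 0.051381;  (v·dt/L) = 2.5000·0.25/2.4 = 0.260417
tan δ = Δθ·L/(v·dt) = 0.197303  →  δ = 0.1948

δ = 0.1948, a = 0.5680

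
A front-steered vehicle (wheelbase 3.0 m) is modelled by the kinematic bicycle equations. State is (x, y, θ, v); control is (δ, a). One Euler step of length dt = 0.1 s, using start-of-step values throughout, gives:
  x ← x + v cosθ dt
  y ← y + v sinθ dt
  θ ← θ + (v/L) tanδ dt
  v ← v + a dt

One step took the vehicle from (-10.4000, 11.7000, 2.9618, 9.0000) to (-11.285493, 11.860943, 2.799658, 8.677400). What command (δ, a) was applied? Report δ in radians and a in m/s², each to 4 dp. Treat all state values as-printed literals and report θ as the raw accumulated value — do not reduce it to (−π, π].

a = (v'−v)/dt = (-0.322600)/0.1 = -3.2260
Δθ = θ'−θ = -0.162142;  (v·dt/L) = 9.0000·0.1/3.0 = 0.300000
tan δ = Δθ·L/(v·dt) = -0.540473  →  δ = -0.4955

δ = -0.4955, a = -3.2260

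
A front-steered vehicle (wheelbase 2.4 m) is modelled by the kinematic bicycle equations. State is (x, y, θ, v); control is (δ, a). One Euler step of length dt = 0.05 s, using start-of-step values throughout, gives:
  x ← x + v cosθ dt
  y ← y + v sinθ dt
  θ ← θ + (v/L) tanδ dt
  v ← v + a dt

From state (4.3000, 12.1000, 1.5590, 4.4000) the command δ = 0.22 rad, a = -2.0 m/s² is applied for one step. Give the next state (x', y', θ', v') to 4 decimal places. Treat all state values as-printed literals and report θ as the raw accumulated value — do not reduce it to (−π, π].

x' = 4.3000 + 4.4000·cos(1.5590)·0.05 = 4.3026
y' = 12.1000 + 4.4000·sin(1.5590)·0.05 = 12.3200
θ' = 1.5590 + (4.4000/2.4)·tan(0.22)·0.05 = 1.5795
v' = 4.4000 − 2.0000·0.05 = 4.3000

(4.3026, 12.3200, 1.5795, 4.3000)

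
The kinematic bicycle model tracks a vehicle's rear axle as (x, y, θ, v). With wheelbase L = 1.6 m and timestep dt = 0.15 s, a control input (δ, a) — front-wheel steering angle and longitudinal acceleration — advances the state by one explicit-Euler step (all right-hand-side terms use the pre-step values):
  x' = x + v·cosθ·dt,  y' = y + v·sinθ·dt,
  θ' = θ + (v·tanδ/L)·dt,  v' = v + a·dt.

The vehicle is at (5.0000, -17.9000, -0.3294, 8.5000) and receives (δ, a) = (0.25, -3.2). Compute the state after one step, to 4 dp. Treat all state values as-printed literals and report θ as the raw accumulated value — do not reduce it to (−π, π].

(6.2065, -18.3124, -0.1259, 8.0200)

x' = 5.0000 + 8.5000·cos(-0.3294)·0.15 = 6.2065
y' = -17.9000 + 8.5000·sin(-0.3294)·0.15 = -18.3124
θ' = -0.3294 + (8.5000/1.6)·tan(0.25)·0.15 = -0.1259
v' = 8.5000 − 3.2000·0.15 = 8.0200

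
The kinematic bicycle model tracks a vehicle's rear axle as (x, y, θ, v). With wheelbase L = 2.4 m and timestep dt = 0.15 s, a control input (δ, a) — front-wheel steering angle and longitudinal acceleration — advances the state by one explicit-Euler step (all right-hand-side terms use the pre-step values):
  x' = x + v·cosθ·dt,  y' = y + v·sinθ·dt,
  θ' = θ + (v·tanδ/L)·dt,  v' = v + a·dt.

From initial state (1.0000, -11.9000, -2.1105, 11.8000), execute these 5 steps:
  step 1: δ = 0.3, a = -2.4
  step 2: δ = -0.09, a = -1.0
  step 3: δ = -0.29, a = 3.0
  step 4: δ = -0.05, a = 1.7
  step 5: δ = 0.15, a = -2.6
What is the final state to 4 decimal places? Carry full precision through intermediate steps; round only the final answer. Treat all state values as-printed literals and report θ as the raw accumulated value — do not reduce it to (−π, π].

(-3.0828, -19.5543, -2.0809, 11.6050)

after step 1 (δ=0.3, a=-2.4): (0.090429, -13.418414, -1.882365, 11.440000)
after step 2 (δ=-0.09, a=-1.0): (-0.435614, -15.051795, -1.946889, 11.290000)
after step 3 (δ=-0.29, a=3.0): (-1.057617, -16.626932, -2.157456, 11.740000)
after step 4 (δ=-0.05, a=1.7): (-2.032476, -18.093482, -2.194174, 11.995000)
after step 5 (δ=0.15, a=-2.6): (-3.082845, -19.554313, -2.080870, 11.605000)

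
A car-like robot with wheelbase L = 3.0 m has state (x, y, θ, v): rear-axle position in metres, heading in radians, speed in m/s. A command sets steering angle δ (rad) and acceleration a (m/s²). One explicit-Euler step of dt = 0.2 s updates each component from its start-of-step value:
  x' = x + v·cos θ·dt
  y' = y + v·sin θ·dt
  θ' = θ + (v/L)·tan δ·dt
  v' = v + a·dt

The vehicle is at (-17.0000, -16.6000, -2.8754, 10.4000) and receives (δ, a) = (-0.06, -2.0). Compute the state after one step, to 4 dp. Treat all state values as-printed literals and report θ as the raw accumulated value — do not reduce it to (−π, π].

x' = -17.0000 + 10.4000·cos(-2.8754)·0.2 = -19.0067
y' = -16.6000 + 10.4000·sin(-2.8754)·0.2 = -17.1472
θ' = -2.8754 + (10.4000/3.0)·tan(-0.06)·0.2 = -2.9170
v' = 10.4000 − 2.0000·0.2 = 10.0000

(-19.0067, -17.1472, -2.9170, 10.0000)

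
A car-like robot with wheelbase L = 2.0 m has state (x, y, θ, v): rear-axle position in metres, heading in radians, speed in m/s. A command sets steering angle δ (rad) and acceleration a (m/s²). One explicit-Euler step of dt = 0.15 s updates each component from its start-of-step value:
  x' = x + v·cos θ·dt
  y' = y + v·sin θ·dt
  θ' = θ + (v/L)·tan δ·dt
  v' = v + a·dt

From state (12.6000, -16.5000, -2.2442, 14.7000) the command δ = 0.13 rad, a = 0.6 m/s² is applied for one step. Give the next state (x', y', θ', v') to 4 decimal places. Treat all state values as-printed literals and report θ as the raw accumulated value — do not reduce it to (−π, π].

x' = 12.6000 + 14.7000·cos(-2.2442)·0.15 = 11.2249
y' = -16.5000 + 14.7000·sin(-2.2442)·0.15 = -18.2237
θ' = -2.2442 + (14.7000/2.0)·tan(0.13)·0.15 = -2.1001
v' = 14.7000 + 0.6000·0.15 = 14.7900

(11.2249, -18.2237, -2.1001, 14.7900)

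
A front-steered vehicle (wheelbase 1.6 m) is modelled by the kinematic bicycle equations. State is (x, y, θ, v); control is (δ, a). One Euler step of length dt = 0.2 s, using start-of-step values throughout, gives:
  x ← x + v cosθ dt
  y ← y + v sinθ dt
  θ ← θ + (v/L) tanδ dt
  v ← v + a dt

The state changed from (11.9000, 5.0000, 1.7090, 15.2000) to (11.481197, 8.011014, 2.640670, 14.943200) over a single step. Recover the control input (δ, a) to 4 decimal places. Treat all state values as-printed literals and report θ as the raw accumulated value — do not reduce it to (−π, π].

a = (v'−v)/dt = (-0.256800)/0.2 = -1.2840
Δθ = θ'−θ = 0.931670;  (v·dt/L) = 15.2000·0.2/1.6 = 1.900000
tan δ = Δθ·L/(v·dt) = 0.490353  →  δ = 0.4559

δ = 0.4559, a = -1.2840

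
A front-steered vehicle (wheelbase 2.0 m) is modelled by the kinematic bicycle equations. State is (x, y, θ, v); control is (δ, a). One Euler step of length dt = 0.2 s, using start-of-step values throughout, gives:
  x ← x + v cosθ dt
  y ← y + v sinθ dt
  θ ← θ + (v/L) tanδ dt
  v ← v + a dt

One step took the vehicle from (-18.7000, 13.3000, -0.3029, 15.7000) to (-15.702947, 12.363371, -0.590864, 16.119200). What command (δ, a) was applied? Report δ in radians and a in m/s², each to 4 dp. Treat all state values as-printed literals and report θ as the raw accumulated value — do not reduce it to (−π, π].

a = (v'−v)/dt = (0.419200)/0.2 = 2.0960
Δθ = θ'−θ = -0.287964;  (v·dt/L) = 15.7000·0.2/2.0 = 1.570000
tan δ = Δθ·L/(v·dt) = -0.183417  →  δ = -0.1814

δ = -0.1814, a = 2.0960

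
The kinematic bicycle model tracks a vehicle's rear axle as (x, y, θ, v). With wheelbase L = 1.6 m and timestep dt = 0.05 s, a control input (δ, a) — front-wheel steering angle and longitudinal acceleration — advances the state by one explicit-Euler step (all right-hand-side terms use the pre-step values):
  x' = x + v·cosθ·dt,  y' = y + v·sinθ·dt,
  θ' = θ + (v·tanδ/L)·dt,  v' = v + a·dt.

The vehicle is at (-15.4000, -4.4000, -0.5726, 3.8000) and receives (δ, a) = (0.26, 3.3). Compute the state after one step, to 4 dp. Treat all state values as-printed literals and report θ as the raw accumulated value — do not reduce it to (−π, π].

(-15.2403, -4.5029, -0.5410, 3.9650)

x' = -15.4000 + 3.8000·cos(-0.5726)·0.05 = -15.2403
y' = -4.4000 + 3.8000·sin(-0.5726)·0.05 = -4.5029
θ' = -0.5726 + (3.8000/1.6)·tan(0.26)·0.05 = -0.5410
v' = 3.8000 + 3.3000·0.05 = 3.9650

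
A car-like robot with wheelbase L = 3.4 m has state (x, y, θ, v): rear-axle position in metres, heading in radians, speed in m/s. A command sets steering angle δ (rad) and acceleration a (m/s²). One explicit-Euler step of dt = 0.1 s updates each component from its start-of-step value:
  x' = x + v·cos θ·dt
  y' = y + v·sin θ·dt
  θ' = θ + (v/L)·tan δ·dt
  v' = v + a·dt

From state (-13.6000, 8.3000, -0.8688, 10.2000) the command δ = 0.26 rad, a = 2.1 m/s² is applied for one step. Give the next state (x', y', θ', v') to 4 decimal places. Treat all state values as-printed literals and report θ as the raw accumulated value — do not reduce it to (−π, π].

(-12.9413, 7.5212, -0.7890, 10.4100)

x' = -13.6000 + 10.2000·cos(-0.8688)·0.1 = -12.9413
y' = 8.3000 + 10.2000·sin(-0.8688)·0.1 = 7.5212
θ' = -0.8688 + (10.2000/3.4)·tan(0.26)·0.1 = -0.7890
v' = 10.2000 + 2.1000·0.1 = 10.4100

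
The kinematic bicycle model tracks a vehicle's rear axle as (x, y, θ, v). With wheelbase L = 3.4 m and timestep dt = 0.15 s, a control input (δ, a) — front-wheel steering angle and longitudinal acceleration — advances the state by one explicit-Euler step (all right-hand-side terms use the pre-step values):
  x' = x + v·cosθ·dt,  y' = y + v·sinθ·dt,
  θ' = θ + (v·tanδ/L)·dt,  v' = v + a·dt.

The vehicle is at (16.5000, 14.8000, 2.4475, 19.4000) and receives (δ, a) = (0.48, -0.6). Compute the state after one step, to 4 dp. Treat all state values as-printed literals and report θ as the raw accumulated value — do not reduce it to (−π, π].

x' = 16.5000 + 19.4000·cos(2.4475)·0.15 = 14.2633
y' = 14.8000 + 19.4000·sin(2.4475)·0.15 = 16.6615
θ' = 2.4475 + (19.4000/3.4)·tan(0.48)·0.15 = 2.8931
v' = 19.4000 − 0.6000·0.15 = 19.3100

(14.2633, 16.6615, 2.8931, 19.3100)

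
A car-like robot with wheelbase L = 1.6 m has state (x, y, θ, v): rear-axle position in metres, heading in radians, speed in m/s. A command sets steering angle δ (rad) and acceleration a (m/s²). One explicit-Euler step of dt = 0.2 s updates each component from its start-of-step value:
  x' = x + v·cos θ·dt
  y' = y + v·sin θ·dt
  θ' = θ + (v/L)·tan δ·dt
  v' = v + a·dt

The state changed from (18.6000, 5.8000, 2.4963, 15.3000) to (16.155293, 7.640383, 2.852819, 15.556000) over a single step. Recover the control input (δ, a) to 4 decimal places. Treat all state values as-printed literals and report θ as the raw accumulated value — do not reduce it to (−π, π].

a = (v'−v)/dt = (0.256000)/0.2 = 1.2800
Δθ = θ'−θ = 0.356519;  (v·dt/L) = 15.3000·0.2/1.6 = 1.912500
tan δ = Δθ·L/(v·dt) = 0.186415  →  δ = 0.1843

δ = 0.1843, a = 1.2800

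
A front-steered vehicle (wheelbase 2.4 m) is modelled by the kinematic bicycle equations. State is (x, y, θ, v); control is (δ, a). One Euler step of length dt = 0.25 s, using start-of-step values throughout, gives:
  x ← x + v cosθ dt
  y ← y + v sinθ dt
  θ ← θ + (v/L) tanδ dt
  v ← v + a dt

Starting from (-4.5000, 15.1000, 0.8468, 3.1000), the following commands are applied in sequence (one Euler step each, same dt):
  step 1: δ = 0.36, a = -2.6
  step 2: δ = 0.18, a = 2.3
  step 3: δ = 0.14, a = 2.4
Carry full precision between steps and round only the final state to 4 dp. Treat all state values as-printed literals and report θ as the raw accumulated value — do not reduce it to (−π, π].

after step 1 (δ=0.36, a=-2.6): (-3.986653, 15.680603, 0.968347, 2.450000)
after step 2 (δ=0.18, a=2.3): (-3.639572, 16.185272, 1.014787, 3.025000)
after step 3 (δ=0.14, a=2.4): (-3.240422, 16.827607, 1.059192, 3.625000)

(-3.2404, 16.8276, 1.0592, 3.6250)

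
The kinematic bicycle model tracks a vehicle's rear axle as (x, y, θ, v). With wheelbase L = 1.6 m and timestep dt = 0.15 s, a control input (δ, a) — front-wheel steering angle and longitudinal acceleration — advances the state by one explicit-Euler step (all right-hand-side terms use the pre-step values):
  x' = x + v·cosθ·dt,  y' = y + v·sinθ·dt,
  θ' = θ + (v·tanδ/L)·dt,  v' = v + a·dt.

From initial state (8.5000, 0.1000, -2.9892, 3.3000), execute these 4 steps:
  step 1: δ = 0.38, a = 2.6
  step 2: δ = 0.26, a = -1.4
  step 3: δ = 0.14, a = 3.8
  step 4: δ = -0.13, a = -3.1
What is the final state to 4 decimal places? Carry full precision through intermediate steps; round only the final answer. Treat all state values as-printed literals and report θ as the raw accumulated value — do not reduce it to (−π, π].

after step 1 (δ=0.38, a=2.6): (8.010737, 0.024857, -2.865632, 3.690000)
after step 2 (δ=0.26, a=-1.4): (7.478179, -0.125956, -2.773605, 3.480000)
after step 3 (δ=0.14, a=3.8): (6.991125, -0.313739, -2.727629, 4.050000)
after step 4 (δ=-0.13, a=-3.1): (6.434939, -0.558101, -2.777268, 3.585000)

(6.4349, -0.5581, -2.7773, 3.5850)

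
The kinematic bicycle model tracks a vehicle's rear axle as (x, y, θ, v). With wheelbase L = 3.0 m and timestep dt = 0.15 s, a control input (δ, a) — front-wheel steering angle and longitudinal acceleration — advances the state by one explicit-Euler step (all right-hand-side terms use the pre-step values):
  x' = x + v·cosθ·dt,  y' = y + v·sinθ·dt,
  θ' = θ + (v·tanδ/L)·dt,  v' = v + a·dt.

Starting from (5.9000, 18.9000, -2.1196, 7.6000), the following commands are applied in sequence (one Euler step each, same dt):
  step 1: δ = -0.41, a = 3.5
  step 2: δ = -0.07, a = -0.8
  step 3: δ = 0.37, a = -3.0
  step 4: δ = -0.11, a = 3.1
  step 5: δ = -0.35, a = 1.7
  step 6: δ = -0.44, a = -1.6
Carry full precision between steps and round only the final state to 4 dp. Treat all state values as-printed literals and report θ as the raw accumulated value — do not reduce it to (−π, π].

(1.4911, 13.3188, -2.5409, 8.0350)

after step 1 (δ=-0.41, a=3.5): (5.305300, 17.927410, -2.284760, 8.125000)
after step 2 (δ=-0.07, a=-0.8): (4.507220, 17.006312, -2.313244, 8.005000)
after step 3 (δ=0.37, a=-3.0): (3.695401, 16.121581, -2.158002, 7.555000)
after step 4 (δ=-0.11, a=3.1): (3.067539, 15.178159, -2.199723, 8.020000)
after step 5 (δ=-0.35, a=1.7): (2.359842, 14.205341, -2.346099, 8.275000)
after step 6 (δ=-0.44, a=-1.6): (1.491051, 13.318829, -2.540884, 8.035000)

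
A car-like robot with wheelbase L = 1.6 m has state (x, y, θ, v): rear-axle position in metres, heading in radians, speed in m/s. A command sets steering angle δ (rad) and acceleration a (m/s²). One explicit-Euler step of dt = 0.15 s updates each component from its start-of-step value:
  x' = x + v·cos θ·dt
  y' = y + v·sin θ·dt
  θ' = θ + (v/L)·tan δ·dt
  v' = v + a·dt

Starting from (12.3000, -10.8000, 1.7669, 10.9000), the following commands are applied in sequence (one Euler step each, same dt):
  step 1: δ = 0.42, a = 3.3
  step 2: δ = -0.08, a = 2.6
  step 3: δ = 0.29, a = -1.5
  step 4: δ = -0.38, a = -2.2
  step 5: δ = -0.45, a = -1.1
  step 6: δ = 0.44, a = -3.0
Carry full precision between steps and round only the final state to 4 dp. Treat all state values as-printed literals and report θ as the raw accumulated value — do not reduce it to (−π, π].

after step 1 (δ=0.42, a=3.3): (11.981422, -9.196338, 2.223241, 11.395000)
after step 2 (δ=-0.08, a=2.6): (10.943683, -7.838165, 2.137596, 11.785000)
after step 3 (δ=0.29, a=-1.5): (9.994516, -6.346849, 2.467296, 11.560000)
after step 4 (δ=-0.38, a=-2.2): (8.640009, -5.264229, 2.034432, 11.230000)
after step 5 (δ=-0.45, a=-1.1): (7.886696, -3.757557, 1.525866, 11.065000)
after step 6 (δ=0.44, a=-3.0): (7.961244, -2.099482, 2.014227, 10.615000)

(7.9612, -2.0995, 2.0142, 10.6150)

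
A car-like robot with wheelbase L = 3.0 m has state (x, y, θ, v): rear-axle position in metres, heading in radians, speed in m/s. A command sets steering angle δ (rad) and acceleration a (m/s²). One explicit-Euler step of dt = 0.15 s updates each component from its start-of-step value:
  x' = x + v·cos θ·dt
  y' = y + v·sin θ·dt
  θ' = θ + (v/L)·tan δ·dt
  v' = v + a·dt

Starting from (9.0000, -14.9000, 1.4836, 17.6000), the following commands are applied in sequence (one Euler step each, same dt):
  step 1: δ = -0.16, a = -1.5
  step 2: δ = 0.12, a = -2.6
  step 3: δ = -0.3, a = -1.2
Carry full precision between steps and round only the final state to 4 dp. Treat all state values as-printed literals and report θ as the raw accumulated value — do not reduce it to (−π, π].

after step 1 (δ=-0.16, a=-1.5): (9.229907, -12.270030, 1.341586, 17.375000)
after step 2 (δ=0.12, a=-2.6): (9.822069, -9.731943, 1.446339, 16.985000)
after step 3 (δ=-0.3, a=-1.2): (10.138336, -7.203900, 1.183636, 16.805000)

(10.1383, -7.2039, 1.1836, 16.8050)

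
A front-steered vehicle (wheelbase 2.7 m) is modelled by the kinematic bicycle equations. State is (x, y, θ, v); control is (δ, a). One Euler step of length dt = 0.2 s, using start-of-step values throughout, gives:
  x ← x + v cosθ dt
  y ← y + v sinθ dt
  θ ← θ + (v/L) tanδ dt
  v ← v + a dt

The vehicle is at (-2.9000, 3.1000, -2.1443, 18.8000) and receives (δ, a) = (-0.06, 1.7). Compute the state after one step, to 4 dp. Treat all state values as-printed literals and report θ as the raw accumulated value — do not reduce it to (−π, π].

x' = -2.9000 + 18.8000·cos(-2.1443)·0.2 = -4.9401
y' = 3.1000 + 18.8000·sin(-2.1443)·0.2 = -0.0584
θ' = -2.1443 + (18.8000/2.7)·tan(-0.06)·0.2 = -2.2280
v' = 18.8000 + 1.7000·0.2 = 19.1400

(-4.9401, -0.0584, -2.2280, 19.1400)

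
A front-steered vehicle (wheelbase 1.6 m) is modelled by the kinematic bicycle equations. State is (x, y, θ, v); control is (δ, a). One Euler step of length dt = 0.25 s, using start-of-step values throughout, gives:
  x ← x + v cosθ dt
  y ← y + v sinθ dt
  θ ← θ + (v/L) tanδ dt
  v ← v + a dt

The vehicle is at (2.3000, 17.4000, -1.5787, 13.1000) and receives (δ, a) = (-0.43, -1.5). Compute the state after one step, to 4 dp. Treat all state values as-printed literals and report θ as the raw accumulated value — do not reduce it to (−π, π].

(2.2741, 14.1251, -2.5174, 12.7250)

x' = 2.3000 + 13.1000·cos(-1.5787)·0.25 = 2.2741
y' = 17.4000 + 13.1000·sin(-1.5787)·0.25 = 14.1251
θ' = -1.5787 + (13.1000/1.6)·tan(-0.43)·0.25 = -2.5174
v' = 13.1000 − 1.5000·0.25 = 12.7250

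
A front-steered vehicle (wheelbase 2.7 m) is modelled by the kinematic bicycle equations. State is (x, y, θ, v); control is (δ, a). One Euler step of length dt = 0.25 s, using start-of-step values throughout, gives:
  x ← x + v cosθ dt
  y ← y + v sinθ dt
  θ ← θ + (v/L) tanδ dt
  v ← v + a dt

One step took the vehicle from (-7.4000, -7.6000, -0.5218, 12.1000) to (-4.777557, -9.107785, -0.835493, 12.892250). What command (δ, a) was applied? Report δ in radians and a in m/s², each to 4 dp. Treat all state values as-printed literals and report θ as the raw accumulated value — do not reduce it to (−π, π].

a = (v'−v)/dt = (0.792250)/0.25 = 3.1690
Δθ = θ'−θ = -0.313693;  (v·dt/L) = 12.1000·0.25/2.7 = 1.120370
tan δ = Δθ·L/(v·dt) = -0.279990  →  δ = -0.2730

δ = -0.2730, a = 3.1690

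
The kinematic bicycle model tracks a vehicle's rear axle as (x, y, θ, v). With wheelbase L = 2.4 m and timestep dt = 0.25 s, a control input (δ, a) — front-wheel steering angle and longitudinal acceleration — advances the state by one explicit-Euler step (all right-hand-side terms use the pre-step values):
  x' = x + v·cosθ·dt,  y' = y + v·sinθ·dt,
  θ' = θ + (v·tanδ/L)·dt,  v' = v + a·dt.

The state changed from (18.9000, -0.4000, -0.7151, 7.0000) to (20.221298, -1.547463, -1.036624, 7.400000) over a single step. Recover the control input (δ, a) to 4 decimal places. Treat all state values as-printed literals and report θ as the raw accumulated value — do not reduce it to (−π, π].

δ = -0.4153, a = 1.6000

a = (v'−v)/dt = (0.400000)/0.25 = 1.6000
Δθ = θ'−θ = -0.321524;  (v·dt/L) = 7.0000·0.25/2.4 = 0.729167
tan δ = Δθ·L/(v·dt) = -0.440947  →  δ = -0.4153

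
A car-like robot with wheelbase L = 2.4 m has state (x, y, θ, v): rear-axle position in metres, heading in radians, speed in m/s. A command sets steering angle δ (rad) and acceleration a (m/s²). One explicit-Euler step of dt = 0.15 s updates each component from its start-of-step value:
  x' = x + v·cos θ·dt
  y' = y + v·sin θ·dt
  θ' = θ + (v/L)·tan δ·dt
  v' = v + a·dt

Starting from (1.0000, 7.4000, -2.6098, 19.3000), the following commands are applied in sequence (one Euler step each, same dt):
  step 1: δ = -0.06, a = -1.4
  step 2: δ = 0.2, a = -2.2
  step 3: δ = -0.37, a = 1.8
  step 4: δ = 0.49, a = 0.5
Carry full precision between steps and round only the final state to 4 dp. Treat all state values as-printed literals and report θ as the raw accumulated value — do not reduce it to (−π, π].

(-8.9803, 2.1508, -2.2608, 19.1050)

after step 1 (δ=-0.06, a=-1.4): (-1.495199, 5.932006, -2.682262, 19.090000)
after step 2 (δ=0.2, a=-2.2): (-4.061895, 4.662478, -2.440404, 18.760000)
after step 3 (δ=-0.37, a=1.8): (-6.212004, 2.847091, -2.895173, 19.030000)
after step 4 (δ=0.49, a=0.5): (-8.980276, 2.150784, -2.260775, 19.105000)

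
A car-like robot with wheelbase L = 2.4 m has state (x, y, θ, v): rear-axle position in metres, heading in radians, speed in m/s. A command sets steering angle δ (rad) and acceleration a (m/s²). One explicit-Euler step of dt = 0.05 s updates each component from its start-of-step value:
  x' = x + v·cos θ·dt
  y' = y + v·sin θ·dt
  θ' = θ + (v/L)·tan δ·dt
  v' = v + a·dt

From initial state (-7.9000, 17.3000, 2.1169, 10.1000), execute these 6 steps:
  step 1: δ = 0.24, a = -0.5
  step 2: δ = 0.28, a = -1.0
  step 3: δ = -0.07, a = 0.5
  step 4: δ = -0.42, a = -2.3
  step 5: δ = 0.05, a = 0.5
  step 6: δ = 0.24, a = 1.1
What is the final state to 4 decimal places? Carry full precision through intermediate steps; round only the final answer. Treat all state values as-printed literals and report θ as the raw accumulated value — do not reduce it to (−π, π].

after step 1 (δ=0.24, a=-0.5): (-8.162278, 17.731550, 2.168392, 10.075000)
after step 2 (δ=0.28, a=-1.0): (-8.445716, 18.147995, 2.228749, 10.025000)
after step 3 (δ=-0.07, a=0.5): (-8.752229, 18.544607, 2.214105, 10.050000)
after step 4 (δ=-0.42, a=-2.3): (-9.053652, 18.946665, 2.120604, 9.935000)
after step 5 (δ=0.05, a=0.5): (-9.313216, 19.370207, 2.130962, 9.960000)
after step 6 (δ=0.24, a=1.1): (-9.577816, 19.792096, 2.181740, 10.015000)

(-9.5778, 19.7921, 2.1817, 10.0150)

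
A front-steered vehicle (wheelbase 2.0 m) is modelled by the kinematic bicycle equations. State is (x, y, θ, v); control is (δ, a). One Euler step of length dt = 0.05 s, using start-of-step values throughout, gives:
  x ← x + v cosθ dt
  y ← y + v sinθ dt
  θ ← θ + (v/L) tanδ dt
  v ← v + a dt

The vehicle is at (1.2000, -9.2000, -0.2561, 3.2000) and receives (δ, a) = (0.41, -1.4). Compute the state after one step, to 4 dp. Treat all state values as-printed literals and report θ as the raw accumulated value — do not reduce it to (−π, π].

(1.3548, -9.2405, -0.2213, 3.1300)

x' = 1.2000 + 3.2000·cos(-0.2561)·0.05 = 1.3548
y' = -9.2000 + 3.2000·sin(-0.2561)·0.05 = -9.2405
θ' = -0.2561 + (3.2000/2.0)·tan(0.41)·0.05 = -0.2213
v' = 3.2000 − 1.4000·0.05 = 3.1300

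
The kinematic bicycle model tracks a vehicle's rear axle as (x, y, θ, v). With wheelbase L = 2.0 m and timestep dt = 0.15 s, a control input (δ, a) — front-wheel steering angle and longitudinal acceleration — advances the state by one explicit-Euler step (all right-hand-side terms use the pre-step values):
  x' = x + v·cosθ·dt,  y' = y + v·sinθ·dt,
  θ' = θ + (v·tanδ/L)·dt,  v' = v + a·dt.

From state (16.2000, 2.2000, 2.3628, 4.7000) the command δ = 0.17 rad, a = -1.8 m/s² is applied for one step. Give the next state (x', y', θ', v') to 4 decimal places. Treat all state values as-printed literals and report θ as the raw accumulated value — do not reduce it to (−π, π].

(15.6982, 2.6952, 2.4233, 4.4300)

x' = 16.2000 + 4.7000·cos(2.3628)·0.15 = 15.6982
y' = 2.2000 + 4.7000·sin(2.3628)·0.15 = 2.6952
θ' = 2.3628 + (4.7000/2.0)·tan(0.17)·0.15 = 2.4233
v' = 4.7000 − 1.8000·0.15 = 4.4300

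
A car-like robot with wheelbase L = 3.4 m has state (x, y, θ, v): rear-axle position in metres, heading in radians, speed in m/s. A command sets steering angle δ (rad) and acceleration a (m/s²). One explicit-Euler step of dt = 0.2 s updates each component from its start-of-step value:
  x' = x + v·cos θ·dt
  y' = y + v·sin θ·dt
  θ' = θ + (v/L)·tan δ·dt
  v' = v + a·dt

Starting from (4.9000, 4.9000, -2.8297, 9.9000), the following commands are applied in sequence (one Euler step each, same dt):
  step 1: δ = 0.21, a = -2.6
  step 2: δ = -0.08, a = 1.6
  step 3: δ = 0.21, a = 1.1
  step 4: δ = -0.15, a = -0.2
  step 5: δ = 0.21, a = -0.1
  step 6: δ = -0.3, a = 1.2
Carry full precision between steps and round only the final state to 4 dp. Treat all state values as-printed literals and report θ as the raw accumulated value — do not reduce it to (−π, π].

after step 1 (δ=0.21, a=-2.6): (3.015526, 4.292416, -2.705576, 9.380000)
after step 2 (δ=-0.08, a=1.6): (1.315043, 3.500121, -2.749811, 9.700000)
after step 3 (δ=0.21, a=1.1): (-0.477964, 2.759360, -2.628195, 9.920000)
after step 4 (δ=-0.15, a=-0.2): (-2.206189, 1.784939, -2.716387, 9.880000)
after step 5 (δ=0.21, a=-0.1): (-4.006233, 0.969822, -2.592513, 9.860000)
after step 6 (δ=-0.3, a=1.2): (-5.688360, -0.059368, -2.771928, 10.100000)

(-5.6884, -0.0594, -2.7719, 10.1000)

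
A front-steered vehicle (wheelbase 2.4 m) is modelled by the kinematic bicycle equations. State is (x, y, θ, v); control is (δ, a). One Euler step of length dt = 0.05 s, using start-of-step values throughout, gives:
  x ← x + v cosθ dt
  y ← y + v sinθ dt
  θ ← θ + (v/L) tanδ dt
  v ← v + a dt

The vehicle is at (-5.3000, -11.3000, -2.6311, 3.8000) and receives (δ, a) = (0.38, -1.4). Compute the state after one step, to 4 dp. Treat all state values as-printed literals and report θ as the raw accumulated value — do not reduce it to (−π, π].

x' = -5.3000 + 3.8000·cos(-2.6311)·0.05 = -5.4658
y' = -11.3000 + 3.8000·sin(-2.6311)·0.05 = -11.3928
θ' = -2.6311 + (3.8000/2.4)·tan(0.38)·0.05 = -2.5995
v' = 3.8000 − 1.4000·0.05 = 3.7300

(-5.4658, -11.3928, -2.5995, 3.7300)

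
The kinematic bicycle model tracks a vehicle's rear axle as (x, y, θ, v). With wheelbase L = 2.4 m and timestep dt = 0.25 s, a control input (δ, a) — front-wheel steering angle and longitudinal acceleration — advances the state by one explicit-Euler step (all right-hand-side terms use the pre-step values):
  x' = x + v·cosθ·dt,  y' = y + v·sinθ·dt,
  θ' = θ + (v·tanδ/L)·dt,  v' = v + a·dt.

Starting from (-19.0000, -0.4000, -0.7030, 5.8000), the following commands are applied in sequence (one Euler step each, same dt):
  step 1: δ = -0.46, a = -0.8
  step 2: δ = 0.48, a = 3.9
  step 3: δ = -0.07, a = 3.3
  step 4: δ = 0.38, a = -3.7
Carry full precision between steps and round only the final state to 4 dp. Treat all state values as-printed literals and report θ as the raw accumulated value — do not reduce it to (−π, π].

(-14.5236, -4.8310, -0.4388, 6.4750)

after step 1 (δ=-0.46, a=-0.8): (-17.893786, -1.337439, -1.002334, 5.600000)
after step 2 (δ=0.48, a=3.9): (-17.140114, -2.517260, -0.698644, 6.575000)
after step 3 (δ=-0.07, a=3.3): (-15.881470, -3.574487, -0.746665, 7.400000)
after step 4 (δ=0.38, a=-3.7): (-14.523648, -4.830997, -0.438785, 6.475000)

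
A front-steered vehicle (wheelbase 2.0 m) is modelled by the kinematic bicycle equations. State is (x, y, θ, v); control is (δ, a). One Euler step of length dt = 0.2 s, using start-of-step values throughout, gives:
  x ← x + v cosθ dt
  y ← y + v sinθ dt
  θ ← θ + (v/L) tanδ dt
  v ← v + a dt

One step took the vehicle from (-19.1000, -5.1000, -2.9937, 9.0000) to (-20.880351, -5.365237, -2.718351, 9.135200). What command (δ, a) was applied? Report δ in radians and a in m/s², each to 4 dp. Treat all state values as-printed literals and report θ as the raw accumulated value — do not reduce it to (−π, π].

δ = 0.2969, a = 0.6760

a = (v'−v)/dt = (0.135200)/0.2 = 0.6760
Δθ = θ'−θ = 0.275349;  (v·dt/L) = 9.0000·0.2/2.0 = 0.900000
tan δ = Δθ·L/(v·dt) = 0.305943  →  δ = 0.2969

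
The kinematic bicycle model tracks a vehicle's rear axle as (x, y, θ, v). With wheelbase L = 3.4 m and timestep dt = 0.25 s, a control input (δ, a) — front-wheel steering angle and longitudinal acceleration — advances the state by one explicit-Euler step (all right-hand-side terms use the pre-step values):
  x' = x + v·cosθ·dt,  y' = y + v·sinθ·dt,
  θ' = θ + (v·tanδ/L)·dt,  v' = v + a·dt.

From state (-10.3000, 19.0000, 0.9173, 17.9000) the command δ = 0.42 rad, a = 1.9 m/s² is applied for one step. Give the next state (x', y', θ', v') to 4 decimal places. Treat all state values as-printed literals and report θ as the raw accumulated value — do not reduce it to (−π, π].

(-7.5794, 22.5530, 1.5051, 18.3750)

x' = -10.3000 + 17.9000·cos(0.9173)·0.25 = -7.5794
y' = 19.0000 + 17.9000·sin(0.9173)·0.25 = 22.5530
θ' = 0.9173 + (17.9000/3.4)·tan(0.42)·0.25 = 1.5051
v' = 17.9000 + 1.9000·0.25 = 18.3750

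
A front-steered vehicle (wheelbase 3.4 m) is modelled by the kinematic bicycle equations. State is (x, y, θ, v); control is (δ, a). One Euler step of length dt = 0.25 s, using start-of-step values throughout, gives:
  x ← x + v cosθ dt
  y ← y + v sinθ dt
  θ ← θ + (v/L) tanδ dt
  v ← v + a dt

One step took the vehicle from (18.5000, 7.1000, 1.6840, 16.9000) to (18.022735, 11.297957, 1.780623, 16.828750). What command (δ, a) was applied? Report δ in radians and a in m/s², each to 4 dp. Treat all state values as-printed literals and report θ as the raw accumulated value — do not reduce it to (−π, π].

a = (v'−v)/dt = (-0.071250)/0.25 = -0.2850
Δθ = θ'−θ = 0.096623;  (v·dt/L) = 16.9000·0.25/3.4 = 1.242647
tan δ = Δθ·L/(v·dt) = 0.077756  →  δ = 0.0776

δ = 0.0776, a = -0.2850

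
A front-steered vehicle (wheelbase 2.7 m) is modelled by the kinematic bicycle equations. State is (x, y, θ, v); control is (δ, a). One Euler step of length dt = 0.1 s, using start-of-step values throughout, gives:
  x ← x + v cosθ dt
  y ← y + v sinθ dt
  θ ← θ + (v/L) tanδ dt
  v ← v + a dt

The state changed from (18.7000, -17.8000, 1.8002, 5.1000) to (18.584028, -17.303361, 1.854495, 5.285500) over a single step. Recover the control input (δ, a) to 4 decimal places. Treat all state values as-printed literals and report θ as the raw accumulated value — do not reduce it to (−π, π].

δ = 0.2799, a = 1.8550

a = (v'−v)/dt = (0.185500)/0.1 = 1.8550
Δθ = θ'−θ = 0.054295;  (v·dt/L) = 5.1000·0.1/2.7 = 0.188889
tan δ = Δθ·L/(v·dt) = 0.287444  →  δ = 0.2799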